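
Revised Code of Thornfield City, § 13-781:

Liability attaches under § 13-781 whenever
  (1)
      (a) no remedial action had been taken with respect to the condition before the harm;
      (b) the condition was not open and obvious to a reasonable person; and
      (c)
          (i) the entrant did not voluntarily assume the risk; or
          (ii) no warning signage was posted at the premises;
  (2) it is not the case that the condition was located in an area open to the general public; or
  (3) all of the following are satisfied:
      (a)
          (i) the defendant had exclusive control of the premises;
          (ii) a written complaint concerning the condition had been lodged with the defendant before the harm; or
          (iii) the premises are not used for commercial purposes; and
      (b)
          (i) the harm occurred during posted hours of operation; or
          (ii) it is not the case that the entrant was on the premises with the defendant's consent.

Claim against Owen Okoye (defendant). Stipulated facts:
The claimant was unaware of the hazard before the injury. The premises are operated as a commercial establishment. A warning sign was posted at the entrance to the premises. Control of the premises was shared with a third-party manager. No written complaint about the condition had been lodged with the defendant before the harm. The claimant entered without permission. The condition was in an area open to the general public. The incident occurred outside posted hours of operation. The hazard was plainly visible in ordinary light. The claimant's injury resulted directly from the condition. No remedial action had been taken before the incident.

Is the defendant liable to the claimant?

No — not liable.

(a) no remedial action — holds.
(b) not open/obvious — fails.
(i) no assumed risk — holds.
(ii) no signage posted — not satisfied.
(c) = T OR F = true.
(1): T AND F AND T → false.
(2) not (public area) — fails.
(i) exclusive control — not satisfied.
(ii) complaint lodged — fails.
(iii) not (commercial use) — fails.
(a): F OR F OR F → false.
(i) during posted hours — fails.
(ii) not (consent to enter) — met.
So (b) is satisfied (F OR T).
(3) = F AND T = false.
Overall: F OR F OR F → false.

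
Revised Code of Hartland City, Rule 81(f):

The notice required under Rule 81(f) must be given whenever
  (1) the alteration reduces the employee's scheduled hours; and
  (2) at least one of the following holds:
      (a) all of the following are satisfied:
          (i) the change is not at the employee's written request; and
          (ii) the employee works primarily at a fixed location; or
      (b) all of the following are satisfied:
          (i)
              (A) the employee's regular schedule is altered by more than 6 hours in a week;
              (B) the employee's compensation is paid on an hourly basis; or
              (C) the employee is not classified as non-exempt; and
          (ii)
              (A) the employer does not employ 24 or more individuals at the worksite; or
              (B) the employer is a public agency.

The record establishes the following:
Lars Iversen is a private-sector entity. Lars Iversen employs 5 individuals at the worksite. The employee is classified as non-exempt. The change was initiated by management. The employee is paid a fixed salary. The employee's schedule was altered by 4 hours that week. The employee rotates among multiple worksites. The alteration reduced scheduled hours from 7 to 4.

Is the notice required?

No — not required.

(1) hours reduced — holds.
(i) not employee-requested — satisfied.
(ii) fixed location — not satisfied.
So (a) is not satisfied (T AND F).
(A) schedule shift > 6h — not met.
(B) hourly-paid — not met.
(C) not (non-exempt) — fails.
(i): F OR F OR F → false.
(A) not (≥ 24 at site) — met.
(B) public agency — not satisfied.
(ii): T OR F → true.
(b): F AND T → false.
(2): F OR F → false.
Overall: T AND F → false.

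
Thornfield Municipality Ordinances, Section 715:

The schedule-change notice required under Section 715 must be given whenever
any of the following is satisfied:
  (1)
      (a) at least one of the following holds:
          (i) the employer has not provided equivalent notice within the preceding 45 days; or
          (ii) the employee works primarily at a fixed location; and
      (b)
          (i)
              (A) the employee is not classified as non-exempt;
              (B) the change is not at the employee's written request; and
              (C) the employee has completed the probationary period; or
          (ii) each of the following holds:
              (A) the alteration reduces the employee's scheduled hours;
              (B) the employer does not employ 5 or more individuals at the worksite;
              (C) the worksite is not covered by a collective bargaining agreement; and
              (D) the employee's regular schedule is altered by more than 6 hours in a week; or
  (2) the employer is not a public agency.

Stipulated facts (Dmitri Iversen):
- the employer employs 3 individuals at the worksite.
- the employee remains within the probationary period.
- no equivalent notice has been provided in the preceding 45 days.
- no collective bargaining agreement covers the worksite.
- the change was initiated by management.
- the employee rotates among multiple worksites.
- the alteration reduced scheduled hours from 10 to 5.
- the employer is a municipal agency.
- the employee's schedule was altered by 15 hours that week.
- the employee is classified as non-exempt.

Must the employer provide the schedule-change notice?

(i) no recent notice — satisfied.
(ii) fixed location — fails.
(a): T OR F → true.
(A) not (non-exempt) — fails.
(B) not employee-requested — holds.
(C) past probation — not satisfied.
So (i) is not satisfied (F AND T AND F).
(A) hours reduced — satisfied.
(B) not (≥ 5 at site) — satisfied.
(C) no CBA — met.
(D) schedule shift > 6h — met.
So (ii) is satisfied (T AND T AND T AND T).
(b) = F OR T = true.
(1): T AND T → true.
(2) not (public agency) — not satisfied.
Overall = T OR F = true.

Yes — required.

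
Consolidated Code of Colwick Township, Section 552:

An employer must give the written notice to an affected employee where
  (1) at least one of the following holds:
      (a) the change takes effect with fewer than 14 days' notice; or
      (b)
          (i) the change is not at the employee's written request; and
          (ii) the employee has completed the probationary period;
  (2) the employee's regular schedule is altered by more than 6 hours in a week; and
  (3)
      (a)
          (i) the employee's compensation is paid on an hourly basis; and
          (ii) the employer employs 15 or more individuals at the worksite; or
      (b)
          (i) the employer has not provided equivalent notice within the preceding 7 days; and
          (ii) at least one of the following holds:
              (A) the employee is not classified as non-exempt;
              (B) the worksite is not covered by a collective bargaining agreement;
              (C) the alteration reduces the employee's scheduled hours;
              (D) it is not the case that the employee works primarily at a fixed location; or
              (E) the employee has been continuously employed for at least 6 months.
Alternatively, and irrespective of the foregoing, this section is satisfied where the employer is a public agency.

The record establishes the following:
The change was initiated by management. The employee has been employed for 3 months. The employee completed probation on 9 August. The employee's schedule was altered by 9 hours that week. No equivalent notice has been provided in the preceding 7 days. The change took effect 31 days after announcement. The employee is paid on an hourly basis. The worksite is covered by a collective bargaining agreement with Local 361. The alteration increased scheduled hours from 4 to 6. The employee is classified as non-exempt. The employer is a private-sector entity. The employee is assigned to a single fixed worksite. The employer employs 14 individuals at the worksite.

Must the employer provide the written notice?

(a) < 14 days' notice — not satisfied.
(i) not employee-requested — satisfied.
(ii) past probation — met.
(b): T AND T → true.
(1) = F OR T = true.
(2) schedule shift > 6h — satisfied.
(i) hourly-paid — holds.
(ii) ≥ 15 at site — fails.
(a): T AND F → false.
(i) no recent notice — holds.
(A) not (non-exempt) — fails.
(B) no CBA — not met.
(C) hours reduced — not met.
(D) not (fixed location) — not met.
(E) tenure ≥ 6 mo. — not met.
So (ii) is not satisfied (F OR F OR F OR F OR F).
(b): T AND F → false.
(3): F OR F → false.
So Overall is not satisfied (T AND T AND F).
Exception (public agency) — not satisfied.
Result: main false OR exception false → false.

No — not required.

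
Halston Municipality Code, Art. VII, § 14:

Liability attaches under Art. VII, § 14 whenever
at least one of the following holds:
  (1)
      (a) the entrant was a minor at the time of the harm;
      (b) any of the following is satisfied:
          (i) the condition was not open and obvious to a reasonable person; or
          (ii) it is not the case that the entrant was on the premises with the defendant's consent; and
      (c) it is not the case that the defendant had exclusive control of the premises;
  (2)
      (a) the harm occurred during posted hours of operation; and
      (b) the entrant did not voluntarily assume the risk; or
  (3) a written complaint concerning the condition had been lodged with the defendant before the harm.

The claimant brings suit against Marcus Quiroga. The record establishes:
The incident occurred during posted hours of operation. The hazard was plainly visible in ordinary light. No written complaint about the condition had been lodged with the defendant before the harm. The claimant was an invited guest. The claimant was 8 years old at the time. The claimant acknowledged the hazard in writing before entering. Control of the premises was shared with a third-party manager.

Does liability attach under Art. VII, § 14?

No — not liable.

(a) entrant a minor — holds.
(i) not open/obvious — not satisfied.
(ii) not (consent to enter) — not satisfied.
(b) = F OR F = false.
(c) not (exclusive control) — satisfied.
(1) = T AND F AND T = false.
(a) during posted hours — holds.
(b) no assumed risk — fails.
(2): T AND F → false.
(3) complaint lodged — not met.
Overall: F OR F OR F → false.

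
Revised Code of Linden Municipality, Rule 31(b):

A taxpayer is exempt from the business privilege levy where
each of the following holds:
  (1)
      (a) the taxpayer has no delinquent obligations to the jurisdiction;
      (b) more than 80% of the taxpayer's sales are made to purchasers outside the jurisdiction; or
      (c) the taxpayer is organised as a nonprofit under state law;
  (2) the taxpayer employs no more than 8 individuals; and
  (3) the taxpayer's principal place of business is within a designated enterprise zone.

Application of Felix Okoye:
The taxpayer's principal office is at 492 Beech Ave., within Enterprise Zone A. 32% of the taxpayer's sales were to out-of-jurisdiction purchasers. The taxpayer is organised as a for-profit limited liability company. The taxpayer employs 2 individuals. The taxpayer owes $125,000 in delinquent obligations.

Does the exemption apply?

No — not exempt.

(a) no delinquency — not met.
(b) >80% out-of-jur. sales — not met.
(c) nonprofit — fails.
(1): F OR F OR F → false.
(2) ≤ 8 employees — holds.
(3) in enterprise zone — satisfied.
Overall: F AND T AND T → false.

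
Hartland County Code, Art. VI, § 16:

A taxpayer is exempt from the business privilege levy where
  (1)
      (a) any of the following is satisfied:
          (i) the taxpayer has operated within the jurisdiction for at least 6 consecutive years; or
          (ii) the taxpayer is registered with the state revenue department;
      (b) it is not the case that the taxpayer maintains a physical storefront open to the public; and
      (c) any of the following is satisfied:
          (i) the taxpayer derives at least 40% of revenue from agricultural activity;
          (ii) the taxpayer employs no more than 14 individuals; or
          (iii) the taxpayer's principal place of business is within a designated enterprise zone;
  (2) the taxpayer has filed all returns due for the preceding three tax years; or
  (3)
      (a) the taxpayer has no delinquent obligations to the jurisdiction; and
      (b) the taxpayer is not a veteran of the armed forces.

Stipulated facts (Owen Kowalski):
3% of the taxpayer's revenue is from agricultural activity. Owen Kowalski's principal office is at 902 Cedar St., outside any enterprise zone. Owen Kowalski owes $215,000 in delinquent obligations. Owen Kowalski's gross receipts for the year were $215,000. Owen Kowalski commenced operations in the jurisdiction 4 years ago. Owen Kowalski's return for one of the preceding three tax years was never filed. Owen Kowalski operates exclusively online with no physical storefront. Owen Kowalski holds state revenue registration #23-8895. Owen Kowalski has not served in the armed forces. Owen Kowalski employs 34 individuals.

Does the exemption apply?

(i) ≥ 6 yrs in jurisdiction — not satisfied.
(ii) state-registered — met.
(a): F OR T → true.
(b) not (has storefront) — satisfied.
(i) ≥40% agricultural — fails.
(ii) ≤ 14 employees — not met.
(iii) in enterprise zone — not met.
So (c) is not satisfied (F OR F OR F).
(1): T AND T AND F → false.
(2) returns current — fails.
(a) no delinquency — not satisfied.
(b) not (veteran) — met.
(3) = F AND T = false.
So Overall is not satisfied (F OR F OR F).

No — not exempt.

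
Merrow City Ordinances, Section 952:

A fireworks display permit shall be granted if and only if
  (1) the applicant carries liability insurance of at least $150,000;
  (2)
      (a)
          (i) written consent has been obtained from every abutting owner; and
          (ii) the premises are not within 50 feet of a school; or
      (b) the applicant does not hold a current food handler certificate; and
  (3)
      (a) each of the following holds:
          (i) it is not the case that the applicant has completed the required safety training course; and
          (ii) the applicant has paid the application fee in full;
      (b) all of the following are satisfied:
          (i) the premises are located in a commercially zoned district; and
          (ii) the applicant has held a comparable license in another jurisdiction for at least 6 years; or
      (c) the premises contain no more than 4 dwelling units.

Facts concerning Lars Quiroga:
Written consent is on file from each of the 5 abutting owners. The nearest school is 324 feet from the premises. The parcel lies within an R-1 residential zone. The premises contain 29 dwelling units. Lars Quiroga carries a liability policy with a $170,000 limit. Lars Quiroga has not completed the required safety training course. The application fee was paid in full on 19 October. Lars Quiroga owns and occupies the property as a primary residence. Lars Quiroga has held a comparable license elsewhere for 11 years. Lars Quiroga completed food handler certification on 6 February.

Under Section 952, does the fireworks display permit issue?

(1) insurance ≥ $150,000 — met.
(i) all abutters consent — holds.
(ii) ≥50 ft from school — holds.
(a) = T AND T = true.
(b) not (food handler cert.) — not satisfied.
(2): T OR F → true.
(i) not (safety training) — met.
(ii) fee paid — holds.
So (a) is satisfied (T AND T).
(i) commercially zoned — fails.
(ii) prior license ≥ 6 yr — satisfied.
(b) = F AND T = false.
(c) ≤ 4 units — not satisfied.
(3) = T OR F OR F = true.
Overall = T AND T AND T = true.

Yes — granted.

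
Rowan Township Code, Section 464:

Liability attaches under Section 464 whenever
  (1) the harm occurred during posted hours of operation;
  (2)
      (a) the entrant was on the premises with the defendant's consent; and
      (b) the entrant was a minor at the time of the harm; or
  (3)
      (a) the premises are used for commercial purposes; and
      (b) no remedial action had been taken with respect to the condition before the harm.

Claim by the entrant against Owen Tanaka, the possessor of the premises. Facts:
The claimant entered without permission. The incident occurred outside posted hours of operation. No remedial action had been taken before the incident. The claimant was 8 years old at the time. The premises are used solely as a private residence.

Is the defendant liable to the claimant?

(1) during posted hours — not met.
(a) consent to enter — not satisfied.
(b) entrant a minor — holds.
(2) = F AND T = false.
(a) commercial use — not satisfied.
(b) no remedial action — satisfied.
So (3) is not satisfied (F AND T).
Overall = F OR F OR F = false.

No — not liable.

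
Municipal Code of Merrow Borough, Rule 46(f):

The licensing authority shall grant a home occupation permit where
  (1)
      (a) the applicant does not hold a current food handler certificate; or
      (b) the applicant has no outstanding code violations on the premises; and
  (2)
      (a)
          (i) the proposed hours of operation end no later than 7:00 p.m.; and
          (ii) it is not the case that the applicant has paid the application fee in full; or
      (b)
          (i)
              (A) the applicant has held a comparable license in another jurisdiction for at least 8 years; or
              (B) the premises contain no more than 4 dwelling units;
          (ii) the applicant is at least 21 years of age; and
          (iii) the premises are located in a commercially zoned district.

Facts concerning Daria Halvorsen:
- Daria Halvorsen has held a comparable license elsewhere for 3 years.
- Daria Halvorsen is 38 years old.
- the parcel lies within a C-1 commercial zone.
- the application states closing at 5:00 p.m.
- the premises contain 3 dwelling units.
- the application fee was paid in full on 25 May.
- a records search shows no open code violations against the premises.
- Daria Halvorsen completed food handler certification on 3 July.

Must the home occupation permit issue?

(a) not (food handler cert.) — not met.
(b) no code violations — met.
(1): F OR T → true.
(i) closes by 7 p.m. — holds.
(ii) not (fee paid) — fails.
(a): T AND F → false.
(A) prior license ≥ 8 yr — not satisfied.
(B) ≤ 4 units — met.
(i) = F OR T = true.
(ii) age ≥ 21 — met.
(iii) commercially zoned — satisfied.
So (b) is satisfied (T AND T AND T).
So (2) is satisfied (F OR T).
So Overall is satisfied (T AND T).

Yes — granted.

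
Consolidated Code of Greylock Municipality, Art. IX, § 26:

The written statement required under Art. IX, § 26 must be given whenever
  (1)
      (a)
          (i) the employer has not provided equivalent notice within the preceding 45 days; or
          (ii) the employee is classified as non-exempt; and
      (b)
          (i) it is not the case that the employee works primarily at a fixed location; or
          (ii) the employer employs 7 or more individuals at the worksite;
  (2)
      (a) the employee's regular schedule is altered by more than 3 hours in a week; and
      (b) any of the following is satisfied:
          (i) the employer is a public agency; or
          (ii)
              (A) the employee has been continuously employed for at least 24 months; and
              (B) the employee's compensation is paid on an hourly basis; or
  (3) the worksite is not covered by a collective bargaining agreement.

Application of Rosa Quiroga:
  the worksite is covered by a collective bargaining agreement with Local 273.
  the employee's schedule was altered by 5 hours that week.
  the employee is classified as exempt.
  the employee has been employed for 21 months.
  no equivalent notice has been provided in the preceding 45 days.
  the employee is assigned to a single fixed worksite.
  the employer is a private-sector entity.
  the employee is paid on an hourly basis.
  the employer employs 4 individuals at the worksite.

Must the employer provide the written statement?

(i) no recent notice — holds.
(ii) non-exempt — not satisfied.
(a) = T OR F = true.
(i) not (fixed location) — not satisfied.
(ii) ≥ 7 at site — not satisfied.
(b): F OR F → false.
So (1) is not satisfied (T AND F).
(a) schedule shift > 3h — satisfied.
(i) public agency — not satisfied.
(A) tenure ≥ 24 mo. — not satisfied.
(B) hourly-paid — satisfied.
(ii) = F AND T = false.
(b) = F OR F = false.
So (2) is not satisfied (T AND F).
(3) no CBA — fails.
Overall: F OR F OR F → false.

No — not required.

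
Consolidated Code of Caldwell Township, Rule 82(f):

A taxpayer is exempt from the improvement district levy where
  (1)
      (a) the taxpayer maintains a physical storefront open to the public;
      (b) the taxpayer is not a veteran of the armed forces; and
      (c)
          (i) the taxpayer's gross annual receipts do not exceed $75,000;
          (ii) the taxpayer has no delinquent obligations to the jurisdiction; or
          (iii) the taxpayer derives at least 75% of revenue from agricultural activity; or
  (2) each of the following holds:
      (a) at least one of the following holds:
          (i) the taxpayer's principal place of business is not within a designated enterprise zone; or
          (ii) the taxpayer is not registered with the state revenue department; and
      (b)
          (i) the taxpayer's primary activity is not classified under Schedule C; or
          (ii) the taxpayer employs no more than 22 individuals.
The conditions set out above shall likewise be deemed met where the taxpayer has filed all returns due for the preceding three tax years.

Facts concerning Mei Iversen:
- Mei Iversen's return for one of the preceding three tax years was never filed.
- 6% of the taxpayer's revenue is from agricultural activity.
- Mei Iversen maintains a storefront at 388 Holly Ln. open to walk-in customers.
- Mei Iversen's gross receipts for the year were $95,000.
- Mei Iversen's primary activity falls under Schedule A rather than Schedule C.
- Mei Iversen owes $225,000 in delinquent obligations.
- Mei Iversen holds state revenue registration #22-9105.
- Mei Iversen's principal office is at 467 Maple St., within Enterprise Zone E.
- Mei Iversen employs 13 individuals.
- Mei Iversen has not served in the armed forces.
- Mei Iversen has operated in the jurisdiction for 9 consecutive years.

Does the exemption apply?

(a) has storefront — holds.
(b) not (veteran) — holds.
(i) receipts ≤ $75,000 — not satisfied.
(ii) no delinquency — not satisfied.
(iii) ≥75% agricultural — not met.
(c): F OR F OR F → false.
(1): T AND T AND F → false.
(i) not (in enterprise zone) — not satisfied.
(ii) not (state-registered) — not met.
(a) = F OR F = false.
(i) not (Schedule C activity) — met.
(ii) ≤ 22 employees — holds.
(b) = T OR T = true.
(2) = F AND T = false.
Overall = F OR F = false.
Exception (returns current) — not satisfied.
Result: main false OR exception false → false.

No — not exempt.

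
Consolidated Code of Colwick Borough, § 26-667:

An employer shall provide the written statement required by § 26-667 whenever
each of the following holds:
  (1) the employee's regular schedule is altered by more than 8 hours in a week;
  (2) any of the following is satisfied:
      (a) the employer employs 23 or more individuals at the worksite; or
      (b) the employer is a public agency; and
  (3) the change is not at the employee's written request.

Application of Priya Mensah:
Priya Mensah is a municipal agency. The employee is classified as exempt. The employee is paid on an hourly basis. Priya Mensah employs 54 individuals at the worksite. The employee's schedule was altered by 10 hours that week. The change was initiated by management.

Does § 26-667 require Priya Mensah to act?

Yes — required.

(1) schedule shift > 8h — holds.
(a) ≥ 23 at site — met.
(b) public agency — satisfied.
(2) = T OR T = true.
(3) not employee-requested — satisfied.
Overall: T AND T AND T → true.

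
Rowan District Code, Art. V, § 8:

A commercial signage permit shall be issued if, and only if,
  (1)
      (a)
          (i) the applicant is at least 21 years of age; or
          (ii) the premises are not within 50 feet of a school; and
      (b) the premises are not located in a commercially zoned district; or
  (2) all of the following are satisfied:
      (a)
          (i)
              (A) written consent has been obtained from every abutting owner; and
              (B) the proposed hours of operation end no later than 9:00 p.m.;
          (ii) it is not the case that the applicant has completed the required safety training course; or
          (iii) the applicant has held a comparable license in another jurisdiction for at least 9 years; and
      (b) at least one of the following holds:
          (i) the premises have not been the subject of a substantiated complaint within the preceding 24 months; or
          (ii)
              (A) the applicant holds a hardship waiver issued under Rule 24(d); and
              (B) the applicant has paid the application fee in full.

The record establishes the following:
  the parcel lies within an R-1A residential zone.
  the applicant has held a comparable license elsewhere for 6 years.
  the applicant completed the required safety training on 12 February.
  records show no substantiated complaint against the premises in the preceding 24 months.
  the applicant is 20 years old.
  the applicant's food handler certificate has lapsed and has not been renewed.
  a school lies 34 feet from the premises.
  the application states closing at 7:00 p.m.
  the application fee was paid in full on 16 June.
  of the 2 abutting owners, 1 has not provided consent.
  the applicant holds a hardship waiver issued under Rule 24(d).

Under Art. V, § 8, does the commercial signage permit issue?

(i) age ≥ 21 — fails.
(ii) ≥50 ft from school — not satisfied.
(a) = F OR F = false.
(b) not (commercially zoned) — met.
So (1) is not satisfied (F AND T).
(A) all abutters consent — not met.
(B) closes by 9 p.m. — met.
(i) = F AND T = false.
(ii) not (safety training) — not satisfied.
(iii) prior license ≥ 9 yr — not satisfied.
(a) = F OR F OR F = false.
(i) no complaint in 24 mo. — satisfied.
(A) hardship waiver — holds.
(B) fee paid — satisfied.
(ii) = T AND T = true.
(b) = T OR T = true.
(2) = F AND T = false.
So Overall is not satisfied (F OR F).

No — denied.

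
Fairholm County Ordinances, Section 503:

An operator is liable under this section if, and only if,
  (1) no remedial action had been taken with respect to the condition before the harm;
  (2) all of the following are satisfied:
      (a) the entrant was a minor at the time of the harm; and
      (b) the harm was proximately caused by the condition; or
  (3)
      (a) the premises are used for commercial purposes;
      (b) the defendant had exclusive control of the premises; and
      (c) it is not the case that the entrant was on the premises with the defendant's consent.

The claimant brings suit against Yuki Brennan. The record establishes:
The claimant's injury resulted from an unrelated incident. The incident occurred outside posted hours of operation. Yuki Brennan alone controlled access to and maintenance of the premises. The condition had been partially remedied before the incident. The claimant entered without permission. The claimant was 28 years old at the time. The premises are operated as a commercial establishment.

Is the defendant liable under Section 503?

Yes — liable.

(1) no remedial action — fails.
(a) entrant a minor — not met.
(b) proximate cause — not satisfied.
So (2) is not satisfied (F AND F).
(a) commercial use — met.
(b) exclusive control — satisfied.
(c) not (consent to enter) — satisfied.
So (3) is satisfied (T AND T AND T).
Overall = F OR F OR T = true.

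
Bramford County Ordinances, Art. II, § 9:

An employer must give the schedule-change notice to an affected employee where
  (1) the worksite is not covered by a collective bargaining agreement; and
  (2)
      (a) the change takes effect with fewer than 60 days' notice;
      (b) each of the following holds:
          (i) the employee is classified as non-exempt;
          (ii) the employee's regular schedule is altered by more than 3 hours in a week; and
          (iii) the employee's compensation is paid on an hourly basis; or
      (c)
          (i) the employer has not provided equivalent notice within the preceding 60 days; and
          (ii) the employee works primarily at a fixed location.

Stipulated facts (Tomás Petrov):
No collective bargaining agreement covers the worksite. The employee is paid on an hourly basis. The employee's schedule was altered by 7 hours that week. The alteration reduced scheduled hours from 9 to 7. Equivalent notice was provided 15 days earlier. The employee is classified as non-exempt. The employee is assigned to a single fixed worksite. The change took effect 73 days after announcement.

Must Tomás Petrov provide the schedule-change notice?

(1) no CBA — satisfied.
(a) < 60 days' notice — not satisfied.
(i) non-exempt — holds.
(ii) schedule shift > 3h — met.
(iii) hourly-paid — holds.
(b) = T AND T AND T = true.
(i) no recent notice — not met.
(ii) fixed location — satisfied.
(c): F AND T → false.
(2) = F OR T OR F = true.
Overall = T AND T = true.

Yes — required.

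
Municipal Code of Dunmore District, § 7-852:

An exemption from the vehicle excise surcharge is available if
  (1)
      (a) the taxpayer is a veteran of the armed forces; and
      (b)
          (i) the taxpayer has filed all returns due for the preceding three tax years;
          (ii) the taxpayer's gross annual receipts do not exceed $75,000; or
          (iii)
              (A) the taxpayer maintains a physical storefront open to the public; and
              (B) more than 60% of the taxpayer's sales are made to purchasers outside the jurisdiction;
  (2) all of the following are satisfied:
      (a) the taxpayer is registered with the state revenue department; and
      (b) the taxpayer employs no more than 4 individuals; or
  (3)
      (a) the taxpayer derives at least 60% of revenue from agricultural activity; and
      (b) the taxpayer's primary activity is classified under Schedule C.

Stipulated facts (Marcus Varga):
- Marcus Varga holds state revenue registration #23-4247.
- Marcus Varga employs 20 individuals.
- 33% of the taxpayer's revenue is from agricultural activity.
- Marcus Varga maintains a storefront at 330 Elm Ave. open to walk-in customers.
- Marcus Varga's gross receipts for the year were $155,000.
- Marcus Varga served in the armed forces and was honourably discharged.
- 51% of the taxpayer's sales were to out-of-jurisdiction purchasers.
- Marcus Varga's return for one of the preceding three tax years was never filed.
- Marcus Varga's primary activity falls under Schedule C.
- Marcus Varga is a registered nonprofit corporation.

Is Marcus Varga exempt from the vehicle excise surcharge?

(a) veteran — satisfied.
(i) returns current — not met.
(ii) receipts ≤ $75,000 — not met.
(A) has storefront — holds.
(B) >60% out-of-jur. sales — not met.
(iii) = T AND F = false.
(b): F OR F OR F → false.
(1) = T AND F = false.
(a) state-registered — holds.
(b) ≤ 4 employees — not satisfied.
(2): T AND F → false.
(a) ≥60% agricultural — not satisfied.
(b) Schedule C activity — met.
(3) = F AND T = false.
So Overall is not satisfied (F OR F OR F).

No — not exempt.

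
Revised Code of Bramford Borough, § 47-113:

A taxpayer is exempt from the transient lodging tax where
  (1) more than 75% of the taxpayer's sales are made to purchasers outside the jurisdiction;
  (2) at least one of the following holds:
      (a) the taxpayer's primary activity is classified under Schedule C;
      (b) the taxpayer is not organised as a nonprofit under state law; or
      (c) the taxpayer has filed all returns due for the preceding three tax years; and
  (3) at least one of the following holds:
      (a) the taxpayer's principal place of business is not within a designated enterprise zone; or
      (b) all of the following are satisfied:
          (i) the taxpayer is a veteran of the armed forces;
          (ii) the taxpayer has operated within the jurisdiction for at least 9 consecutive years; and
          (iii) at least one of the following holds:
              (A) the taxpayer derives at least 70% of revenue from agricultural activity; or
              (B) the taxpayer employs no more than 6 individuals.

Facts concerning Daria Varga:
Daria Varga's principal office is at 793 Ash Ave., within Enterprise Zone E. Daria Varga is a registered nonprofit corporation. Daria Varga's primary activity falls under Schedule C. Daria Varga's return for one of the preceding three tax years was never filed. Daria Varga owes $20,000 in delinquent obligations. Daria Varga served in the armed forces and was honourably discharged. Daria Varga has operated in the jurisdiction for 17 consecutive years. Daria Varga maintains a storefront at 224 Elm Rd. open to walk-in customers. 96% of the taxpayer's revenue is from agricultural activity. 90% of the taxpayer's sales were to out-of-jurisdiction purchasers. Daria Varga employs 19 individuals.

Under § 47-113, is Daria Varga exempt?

Yes — exempt.

(1) >75% out-of-jur. sales — met.
(a) Schedule C activity — holds.
(b) not (nonprofit) — fails.
(c) returns current — not satisfied.
So (2) is satisfied (T OR F OR F).
(a) not (in enterprise zone) — not met.
(i) veteran — met.
(ii) ≥ 9 yrs in jurisdiction — holds.
(A) ≥70% agricultural — satisfied.
(B) ≤ 6 employees — not satisfied.
(iii) = T OR F = true.
(b) = T AND T AND T = true.
So (3) is satisfied (F OR T).
Overall: T AND T AND T → true.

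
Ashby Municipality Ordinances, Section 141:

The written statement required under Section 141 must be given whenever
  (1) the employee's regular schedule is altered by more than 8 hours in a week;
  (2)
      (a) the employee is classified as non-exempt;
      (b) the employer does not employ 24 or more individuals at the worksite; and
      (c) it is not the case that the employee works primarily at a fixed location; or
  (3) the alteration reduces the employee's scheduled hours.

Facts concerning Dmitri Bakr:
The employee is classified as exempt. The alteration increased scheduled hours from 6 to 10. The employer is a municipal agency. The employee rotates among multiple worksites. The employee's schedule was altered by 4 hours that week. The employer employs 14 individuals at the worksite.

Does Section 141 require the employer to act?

(1) schedule shift > 8h — not satisfied.
(a) non-exempt — not satisfied.
(b) not (≥ 24 at site) — satisfied.
(c) not (fixed location) — met.
(2): F AND T AND T → false.
(3) hours reduced — not met.
Overall = F OR F OR F = false.

No — not required.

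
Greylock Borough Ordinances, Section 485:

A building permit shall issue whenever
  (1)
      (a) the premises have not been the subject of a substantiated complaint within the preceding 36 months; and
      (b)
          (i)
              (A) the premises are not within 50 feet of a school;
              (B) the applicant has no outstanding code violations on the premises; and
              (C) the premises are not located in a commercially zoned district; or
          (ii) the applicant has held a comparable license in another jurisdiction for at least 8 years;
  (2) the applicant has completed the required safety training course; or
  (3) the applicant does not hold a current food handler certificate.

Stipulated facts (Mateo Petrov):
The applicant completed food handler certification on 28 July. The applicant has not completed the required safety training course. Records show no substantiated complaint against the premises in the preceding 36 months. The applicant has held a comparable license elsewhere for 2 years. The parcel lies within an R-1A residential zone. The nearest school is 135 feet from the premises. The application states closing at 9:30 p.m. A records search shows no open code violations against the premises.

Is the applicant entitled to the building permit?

Yes — granted.

(a) no complaint in 36 mo. — satisfied.
(A) ≥50 ft from school — satisfied.
(B) no code violations — holds.
(C) not (commercially zoned) — met.
So (i) is satisfied (T AND T AND T).
(ii) prior license ≥ 8 yr — fails.
So (b) is satisfied (T OR F).
(1) = T AND T = true.
(2) safety training — fails.
(3) not (food handler cert.) — fails.
So Overall is satisfied (T OR F OR F).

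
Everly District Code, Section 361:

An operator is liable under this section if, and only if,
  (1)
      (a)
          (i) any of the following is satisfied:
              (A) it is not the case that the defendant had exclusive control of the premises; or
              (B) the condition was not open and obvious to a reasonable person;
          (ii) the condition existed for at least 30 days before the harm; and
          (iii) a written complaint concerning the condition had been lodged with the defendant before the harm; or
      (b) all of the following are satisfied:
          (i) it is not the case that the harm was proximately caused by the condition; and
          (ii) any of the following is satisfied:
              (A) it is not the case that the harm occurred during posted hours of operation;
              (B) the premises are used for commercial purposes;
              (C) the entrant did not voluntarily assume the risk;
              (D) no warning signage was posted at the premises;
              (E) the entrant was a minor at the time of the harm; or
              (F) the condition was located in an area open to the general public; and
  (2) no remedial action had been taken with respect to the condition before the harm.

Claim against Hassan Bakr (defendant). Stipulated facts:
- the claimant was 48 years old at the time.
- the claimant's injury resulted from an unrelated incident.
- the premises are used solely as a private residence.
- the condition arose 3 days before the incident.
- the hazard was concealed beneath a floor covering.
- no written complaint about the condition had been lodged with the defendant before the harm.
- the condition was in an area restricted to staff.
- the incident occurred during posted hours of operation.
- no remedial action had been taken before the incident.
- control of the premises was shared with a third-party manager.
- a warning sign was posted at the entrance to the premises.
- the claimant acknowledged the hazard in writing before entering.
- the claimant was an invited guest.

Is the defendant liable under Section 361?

(A) not (exclusive control) — satisfied.
(B) not open/obvious — satisfied.
So (i) is satisfied (T OR T).
(ii) condition ≥30 days old — fails.
(iii) complaint lodged — not met.
(a): T AND F AND F → false.
(i) not (proximate cause) — holds.
(A) not (during posted hours) — fails.
(B) commercial use — not met.
(C) no assumed risk — not met.
(D) no signage posted — not met.
(E) entrant a minor — not satisfied.
(F) public area — fails.
So (ii) is not satisfied (F OR F OR F OR F OR F OR F).
(b): T AND F → false.
(1): F OR F → false.
(2) no remedial action — satisfied.
So Overall is not satisfied (F AND T).

No — not liable.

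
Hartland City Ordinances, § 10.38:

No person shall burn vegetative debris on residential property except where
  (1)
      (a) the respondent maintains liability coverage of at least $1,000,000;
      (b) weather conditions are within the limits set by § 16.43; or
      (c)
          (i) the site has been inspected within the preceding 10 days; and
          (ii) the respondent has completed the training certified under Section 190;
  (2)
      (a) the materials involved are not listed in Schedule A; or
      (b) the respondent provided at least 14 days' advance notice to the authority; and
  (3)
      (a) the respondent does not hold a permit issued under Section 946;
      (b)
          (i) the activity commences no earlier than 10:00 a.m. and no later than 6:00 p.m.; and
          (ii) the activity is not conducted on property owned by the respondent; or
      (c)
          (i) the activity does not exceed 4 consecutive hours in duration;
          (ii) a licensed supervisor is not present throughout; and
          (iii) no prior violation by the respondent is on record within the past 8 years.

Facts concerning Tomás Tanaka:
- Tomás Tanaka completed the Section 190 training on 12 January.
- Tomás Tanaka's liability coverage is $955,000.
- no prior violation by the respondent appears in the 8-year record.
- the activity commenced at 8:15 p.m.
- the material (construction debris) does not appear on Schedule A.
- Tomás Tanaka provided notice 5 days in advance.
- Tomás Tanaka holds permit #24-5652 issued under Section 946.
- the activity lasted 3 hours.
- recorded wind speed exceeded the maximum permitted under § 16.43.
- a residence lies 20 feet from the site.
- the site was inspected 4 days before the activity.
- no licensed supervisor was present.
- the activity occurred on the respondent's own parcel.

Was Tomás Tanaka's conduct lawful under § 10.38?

(a) coverage ≥ $1,000,000 — fails.
(b) weather ok — fails.
(i) site inspected — holds.
(ii) training certified — satisfied.
(c): T AND T → true.
So (1) is satisfied (F OR F OR T).
(a) not (Schedule A material) — satisfied.
(b) ≥14 days' notice — not satisfied.
(2) = T OR F = true.
(a) not (holds permit) — fails.
(i) start within hours — not satisfied.
(ii) not (own property) — fails.
So (b) is not satisfied (F AND F).
(i) ≤ 4 hrs duration — holds.
(ii) not (supervisor present) — holds.
(iii) no prior violation — met.
(c): T AND T AND T → true.
(3): F OR F OR T → true.
Overall: T AND T AND T → true.

Yes — lawful.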